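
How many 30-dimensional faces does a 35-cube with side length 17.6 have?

Number of 30-faces = C(35,30) · 2^(35-30) = 324632 · 32 = 10388224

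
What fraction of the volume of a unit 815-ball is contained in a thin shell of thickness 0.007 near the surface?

1 - (1-0.007)^815 ≈ 0.996737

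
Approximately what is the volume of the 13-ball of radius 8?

The n-ball volume is π^(n/2)·r^n/Γ(n/2+1). With n=13, r=8: V = 70368744177664·π^6/135135 ≈ 5.00623e+11.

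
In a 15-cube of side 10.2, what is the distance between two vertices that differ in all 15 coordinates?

||(10.2,10.2,...,10.2)|| = √(15)·10.2 ≈ 39.5044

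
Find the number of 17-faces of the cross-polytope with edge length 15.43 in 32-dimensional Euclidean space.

Number of 17-faces = 2^(17+1) · C(32,17+1) = 262144 · 471435600 = 123584013926400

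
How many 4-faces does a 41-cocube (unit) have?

Each 4-face is the convex hull of 5 vertices, one chosen as ±e_i from each of 5 distinct axes: 2^5·C(41,5) = 23980736.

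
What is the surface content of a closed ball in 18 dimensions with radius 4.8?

The surface area of an n-ball is 2π^(n/2) r^(n-1) / Γ(n/2). For n=18, r=4.8: 5.63585e+11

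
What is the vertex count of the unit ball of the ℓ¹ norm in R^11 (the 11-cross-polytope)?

An n-cross-polytope has 2n vertices; here n = 11, giving 22.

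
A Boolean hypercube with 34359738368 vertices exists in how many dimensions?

n = log_2(34359738368) = 35.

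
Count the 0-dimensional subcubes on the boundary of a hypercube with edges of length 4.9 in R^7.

Choose 0 of 7 axes to span the face (C(7,0) = 1 way), then fix each of the remaining 7 coordinates at one of its two extreme values (2^7 = 128 ways): 1·128 = 128.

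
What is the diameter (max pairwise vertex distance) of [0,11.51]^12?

d = √(11.51² + 11.51² + ... + 11.51²) [12 terms] = √(12·11.51²) = 11.51√12 ≈ 39.8718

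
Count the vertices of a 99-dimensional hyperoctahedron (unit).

Number of vertices = 2n = 198.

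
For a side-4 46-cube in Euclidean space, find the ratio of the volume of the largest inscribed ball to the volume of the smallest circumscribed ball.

V_in/V_out = n^(-n/2) = 46^(-46/2) ≈ 5.70913e-39.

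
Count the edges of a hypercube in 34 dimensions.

Each of the 2^34 = 17179869184 vertices has degree 34; total edges = 34·2^34/2 = 292057776128.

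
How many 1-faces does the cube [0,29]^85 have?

An n-cube has n·2^(n-1) edges. With n = 85: 85·19342813113834066795298816 = 1644139114675895677600399360.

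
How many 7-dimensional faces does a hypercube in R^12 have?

Number of 7-faces = C(12,7) · 2^(12-7) = 792 · 32 = 25344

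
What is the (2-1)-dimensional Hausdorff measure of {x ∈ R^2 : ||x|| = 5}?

S_2(5) = 2·π^(2/2)·(5)^1 / Γ(2/2) = 2πr = 2π·5 ≈ 31.4159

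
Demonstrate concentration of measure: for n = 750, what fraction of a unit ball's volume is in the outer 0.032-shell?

1 - (1-0.032)^750 ≈ 1 - 2.55e-11 ≈ (100 - 2.55e-09)%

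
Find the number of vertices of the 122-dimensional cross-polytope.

Number of vertices = 2n = 244.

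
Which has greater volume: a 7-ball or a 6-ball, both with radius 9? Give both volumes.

V_7(9.0) ≈ 2.25984e+07. V_6(9.0) ≈ 2.74633e+06. The 7-ball is larger.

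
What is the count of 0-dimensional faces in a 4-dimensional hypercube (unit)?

An n-cube has C(n,k)·2^(n-k) k-faces. Here C(4,0)·2^4 = 1·16 = 16.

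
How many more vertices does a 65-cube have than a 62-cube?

The 65-cube has 2^65 = 36893488147419103232 vertices. The 62-cube has 2^62 = 4611686018427387904 vertices. Difference: 36893488147419103232 - 4611686018427387904 = 32281802128991715328.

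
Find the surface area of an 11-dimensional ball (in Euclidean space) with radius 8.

S = n·V_n(r)/r = 11·V_11(8)/8 (volume-to-surface relation), giving 68719476736·π^5/945 ≈ 2.22535e+10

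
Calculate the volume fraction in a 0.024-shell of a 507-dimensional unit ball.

1 - (1-0.024)^507 ≈ 0.9999955223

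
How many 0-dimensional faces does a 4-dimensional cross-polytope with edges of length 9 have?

f_0(4-orthoplex) = 2^1 · (4 choose 1) = 8.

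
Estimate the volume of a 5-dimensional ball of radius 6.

V_5(6) = π^(5/2) · (6)^5 / Γ(5/2 + 1) = 20736·π^2/5 ≈ 40931.2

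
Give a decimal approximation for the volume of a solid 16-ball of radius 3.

Volume = π^{16/2}·(3)^16/Γ(9) = 4782969·π^8/4480 ≈ 1.01302e+07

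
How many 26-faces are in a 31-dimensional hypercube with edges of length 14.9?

An n-cube has C(n,k)·2^(n-k) k-faces. Here C(31,26)·2^5 = 169911·32 = 5437152.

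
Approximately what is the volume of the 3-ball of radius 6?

The n-ball volume is π^(n/2)·r^n/Γ(n/2+1). With n=3, r=6: V = 288·π ≈ 904.779.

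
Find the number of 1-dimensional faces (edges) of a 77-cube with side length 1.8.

Each of the 2^77 = 151115727451828646838272 vertices has degree 77; total edges = 77·2^77/2 = 5817955506895402903273472.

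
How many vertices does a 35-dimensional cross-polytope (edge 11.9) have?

The vertices are ±e_1, ..., ±e_35, so there are 2·35 = 70.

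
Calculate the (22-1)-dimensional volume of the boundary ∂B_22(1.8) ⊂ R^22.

|∂B_22(1.8)| ≈ 37208.2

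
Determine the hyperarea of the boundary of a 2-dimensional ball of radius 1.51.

S_2(1.51) = 2·π^(2/2)·(1.51)^1 / Γ(2/2) = 2πr = 2π·1.51 ≈ 9.48761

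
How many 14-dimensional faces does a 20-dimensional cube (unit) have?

Number of 14-faces = C(20,14) · 2^(20-14) = 38760 · 64 = 2480640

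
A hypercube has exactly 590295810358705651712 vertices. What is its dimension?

Since 2^n = 590295810358705651712, we have n = 69.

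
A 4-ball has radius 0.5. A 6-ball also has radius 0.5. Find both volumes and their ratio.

V_4(0.5) ≈ 0.308425. V_6(0.5) ≈ 0.0807455. Ratio V_4/V_6 ≈ 3.82.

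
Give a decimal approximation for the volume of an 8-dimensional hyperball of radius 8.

The n-ball volume is π^(n/2)·r^n/Γ(n/2+1). With n=8, r=8: V = 2097152·π^4/3 ≈ 6.80939e+07.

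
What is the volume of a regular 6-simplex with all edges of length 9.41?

V_6 = √(7) · 9.41^6 / (6! · 2^(6/2)) ≈ 318.907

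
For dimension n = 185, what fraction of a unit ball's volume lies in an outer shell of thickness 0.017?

1 - (1-0.017)^185 ≈ 0.958082 ≈ 95.81%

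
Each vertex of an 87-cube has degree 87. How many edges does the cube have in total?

Each of the 2^87 = 154742504910672534362390528 vertices has degree 87; total edges = 87·2^87/2 = 6731298963614255244763987968.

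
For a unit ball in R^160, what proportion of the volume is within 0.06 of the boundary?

Shell fraction = 1 - (1-0.06)^160 ≈ 0.99995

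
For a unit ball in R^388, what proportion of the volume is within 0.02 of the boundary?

V(inner)/V(outer) = ((1-0.02)/1)^388 ≈ 0.0003942, so the shell fraction is 0.999606.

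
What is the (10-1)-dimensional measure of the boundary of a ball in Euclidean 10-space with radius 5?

|∂B_10(5)| = 1953125·π^5/12 ≈ 4.98079e+07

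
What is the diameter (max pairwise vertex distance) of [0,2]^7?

||(2,2,...,2)|| = √(7)·2 ≈ 5.2915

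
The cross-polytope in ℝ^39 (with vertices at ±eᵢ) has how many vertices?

The 39-dimensional cross-polytope has 2n = 2·39 = 78 vertices.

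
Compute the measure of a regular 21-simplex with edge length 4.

Volume = 4^21 · √(22/2^21) / 21! ≈ 2.78813e-10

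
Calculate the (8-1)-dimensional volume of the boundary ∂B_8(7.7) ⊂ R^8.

|∂B_8(7.7)| ≈ 5.21091e+07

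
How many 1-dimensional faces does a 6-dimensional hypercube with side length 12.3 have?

Choose 1 of 6 axes to span the face (C(6,1) = 6 ways), then fix each of the remaining 5 coordinates at one of its two extreme values (2^5 = 32 ways): 6·32 = 192.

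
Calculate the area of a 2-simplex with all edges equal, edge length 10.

Area = (√3/4) · 10² = 43.3013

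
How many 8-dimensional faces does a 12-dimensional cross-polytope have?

An n-cross-polytope has 2^(k+1)·C(n,k+1) k-faces. Here 2^9·C(12,9) = 512·220 = 112640.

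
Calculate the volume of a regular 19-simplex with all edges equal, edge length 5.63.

For a regular n-simplex with edge a, V = (a^n / n!)·√((n+1)/2^n). With a=5.63, n=19: V ≈ 9.23198e-06.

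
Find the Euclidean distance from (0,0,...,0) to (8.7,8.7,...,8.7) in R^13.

The space diagonal of an n-cube of side s is s√n. Here 8.7·√13 ≈ 31.3683.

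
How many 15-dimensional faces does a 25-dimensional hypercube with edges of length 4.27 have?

Choose 15 of 25 axes to span the face (C(25,15) = 3268760 ways), then fix each of the remaining 10 coordinates at one of its two extreme values (2^10 = 1024 ways): 3268760·1024 = 3347210240.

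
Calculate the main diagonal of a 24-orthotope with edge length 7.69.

d = √(7.69² + 7.69² + ... + 7.69²) [24 terms] = √(24·7.69²) = 7.69√24 ≈ 37.6732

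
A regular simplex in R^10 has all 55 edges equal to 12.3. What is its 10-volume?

V_10 = √(11) · 12.3^10 / (10! · 2^(10/2)) ≈ 2263.78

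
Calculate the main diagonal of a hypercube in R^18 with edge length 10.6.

Diagonal = √18 · 10.6 ≈ 44.972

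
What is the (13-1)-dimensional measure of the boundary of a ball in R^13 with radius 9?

|∂B_13(9)| = 1338925209984·π^6/385 ≈ 3.34345e+12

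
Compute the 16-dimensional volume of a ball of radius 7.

Volume = π^{16/2}·(7)^16/Γ(9) = 4747561509943·π^8/5760 ≈ 7.82073e+12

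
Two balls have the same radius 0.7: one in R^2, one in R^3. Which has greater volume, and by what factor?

V_2(0.7) ≈ 1.53938, V_3(0.7) ≈ 1.43676. The 2-ball is larger by a factor of 1.071.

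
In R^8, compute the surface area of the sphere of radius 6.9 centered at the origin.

|∂B_8(6.9)| ≈ 2.41781e+07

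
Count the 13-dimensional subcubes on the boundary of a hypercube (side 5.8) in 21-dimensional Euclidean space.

An n-cube has C(n,k)·2^(n-k) k-faces. Here C(21,13)·2^8 = 203490·256 = 52093440.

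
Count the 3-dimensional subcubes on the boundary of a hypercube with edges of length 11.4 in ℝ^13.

Choose 3 of 13 axes to span the face (C(13,3) = 286 ways), then fix each of the remaining 10 coordinates at one of its two extreme values (2^10 = 1024 ways): 286·1024 = 292864.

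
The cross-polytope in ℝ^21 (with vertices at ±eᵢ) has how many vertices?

The vertices are ±e_1, ..., ±e_21, so there are 2·21 = 42.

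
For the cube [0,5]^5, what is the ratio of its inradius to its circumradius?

For an n-cube of any side s, the inradius is s/2 and the circumradius is s√n/2, so the ratio is 1/√5 ≈ 0.447214.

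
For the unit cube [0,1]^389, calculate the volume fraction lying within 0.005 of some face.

The inner cube has side 1-2·0.005 = 0.99 and volume (0.99)^389 ≈ 0.02005, so the shell holds 0.979951 of the volume.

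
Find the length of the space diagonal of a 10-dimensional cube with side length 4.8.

d = √(4.8² + 4.8² + ... + 4.8²) [10 terms] = √(10·4.8²) = 4.8√10 ≈ 15.1789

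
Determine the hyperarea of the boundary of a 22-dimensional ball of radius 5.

|∂B_22(5)| = 19073486328125·π^11/72576 ≈ 7.73189e+13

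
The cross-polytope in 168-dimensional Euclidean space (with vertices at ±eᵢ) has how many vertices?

Number of vertices = 2n = 336.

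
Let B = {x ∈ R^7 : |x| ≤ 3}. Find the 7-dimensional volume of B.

V = 11664·π^3/35 ≈ 10333.1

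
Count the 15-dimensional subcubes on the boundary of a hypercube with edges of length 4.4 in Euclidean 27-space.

Choose 15 of 27 axes to span the face (C(27,15) = 17383860 ways), then fix each of the remaining 12 coordinates at one of its two extreme values (2^12 = 4096 ways): 17383860·4096 = 71204290560.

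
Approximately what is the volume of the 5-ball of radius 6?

V_5(6) = π^(5/2) · (6)^5 / Γ(5/2 + 1) = 20736·π^2/5 ≈ 40931.2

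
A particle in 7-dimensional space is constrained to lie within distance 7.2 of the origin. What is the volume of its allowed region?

The n-ball volume is π^(n/2)·r^n/Γ(n/2+1). With n=7, r=7.2: V ≈ 4.73923e+06.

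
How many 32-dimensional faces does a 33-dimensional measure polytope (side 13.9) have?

Number of 32-faces = C(33,32) · 2^(33-32) = 33 · 2 = 66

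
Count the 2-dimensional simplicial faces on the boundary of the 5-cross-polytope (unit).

Number of 2-faces = 2^(2+1) · C(5,2+1) = 8 · 10 = 80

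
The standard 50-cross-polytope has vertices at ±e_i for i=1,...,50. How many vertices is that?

Number of vertices = 2n = 100.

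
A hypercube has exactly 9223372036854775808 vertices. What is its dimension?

Since 2^n = 9223372036854775808, we have n = 63.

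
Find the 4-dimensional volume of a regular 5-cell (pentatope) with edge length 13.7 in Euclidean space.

Volume = 13.7^4 · √(5/2^4) / 4! ≈ 820.533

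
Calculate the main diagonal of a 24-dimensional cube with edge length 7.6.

||(7.6,7.6,...,7.6)|| = √(24)·7.6 ≈ 37.2322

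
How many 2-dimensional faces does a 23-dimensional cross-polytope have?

Number of 2-faces = 2^(2+1) · C(23,2+1) = 8 · 1771 = 14168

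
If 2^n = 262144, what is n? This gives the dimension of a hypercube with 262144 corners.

Since 2^n = 262144, we have n = 18.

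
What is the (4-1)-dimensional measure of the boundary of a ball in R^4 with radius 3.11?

S = n·V_n(r)/r = 4·V_4(3.11)/3.11 (volume-to-surface relation), giving 593.76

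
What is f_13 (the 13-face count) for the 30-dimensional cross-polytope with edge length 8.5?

f_13(30-orthoplex) = 2^14 · (30 choose 14) = 2382605107200.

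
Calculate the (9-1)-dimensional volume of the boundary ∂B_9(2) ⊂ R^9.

The surface area of an n-ball is 2π^(n/2) r^(n-1) / Γ(n/2). For n=9, r=2: 8192·π^4/105 ≈ 7599.76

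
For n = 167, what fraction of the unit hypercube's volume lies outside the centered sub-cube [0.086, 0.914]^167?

1 - (1 - 2·0.086)^167 = 1 - 0.828^167 ≈ 1 - 2.047e-14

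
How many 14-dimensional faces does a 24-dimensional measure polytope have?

Choose 14 of 24 axes to span the face (C(24,14) = 1961256 ways), then fix each of the remaining 10 coordinates at one of its two extreme values (2^10 = 1024 ways): 1961256·1024 = 2008326144.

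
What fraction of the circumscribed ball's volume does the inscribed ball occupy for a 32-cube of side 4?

Volume scales as r^n, and r_in/r_out = 1/√32, giving (1/√32)^32 ≈ 8.27181e-25.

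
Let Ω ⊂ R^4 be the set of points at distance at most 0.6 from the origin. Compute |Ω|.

The n-ball volume is π^(n/2)·r^n/Γ(n/2+1). With n=4, r=0.6: V ≈ 0.63955.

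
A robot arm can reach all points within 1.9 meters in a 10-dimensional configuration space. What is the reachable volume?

The n-ball volume is π^(n/2)·r^n/Γ(n/2+1). With n=10, r=1.9: V ≈ 1563.52.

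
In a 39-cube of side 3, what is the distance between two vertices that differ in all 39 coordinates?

d = √(3² + 3² + ... + 3²) [39 terms] = √(39·3²) = 3√39 ≈ 18.735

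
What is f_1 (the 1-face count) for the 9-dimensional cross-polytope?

Each 1-face is the convex hull of 2 vertices, one chosen as ±e_i from each of 2 distinct axes: 2^2·C(9,2) = 144.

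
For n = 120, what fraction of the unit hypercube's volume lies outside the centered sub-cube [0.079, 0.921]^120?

Shell fraction = 1 - (1-0.158)^120 ≈ 0.9999999989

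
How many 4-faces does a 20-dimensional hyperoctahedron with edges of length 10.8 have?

Each 4-face is the convex hull of 5 vertices, one chosen as ±e_i from each of 5 distinct axes: 2^5·C(20,5) = 496128.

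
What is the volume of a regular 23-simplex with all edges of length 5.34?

V_23 = √(24) · 5.34^23 / (23! · 2^(23/2)) ≈ 3.54173e-09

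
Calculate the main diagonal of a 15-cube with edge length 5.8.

||(5.8,5.8,...,5.8)|| = √(15)·5.8 ≈ 22.4633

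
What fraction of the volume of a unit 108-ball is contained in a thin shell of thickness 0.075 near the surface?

1 - (1-0.075)^108 ≈ 0.99978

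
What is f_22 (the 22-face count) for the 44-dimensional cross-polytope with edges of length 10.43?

f_22(44-orthoplex) = 2^23 · (44 choose 23) = 16883050034642288640.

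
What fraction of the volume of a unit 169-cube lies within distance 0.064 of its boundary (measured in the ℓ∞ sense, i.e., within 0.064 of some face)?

Shell fraction = 1 - (1-0.128)^169 ≈ 1 - 8.857e-11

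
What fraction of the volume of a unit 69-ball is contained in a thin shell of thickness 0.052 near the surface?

Shell fraction = 1 - (1-0.052)^69 ≈ 0.974894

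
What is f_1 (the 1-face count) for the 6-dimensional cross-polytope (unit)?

Each 1-face is the convex hull of 2 vertices, one chosen as ±e_i from each of 2 distinct axes: 2^2·C(6,2) = 60.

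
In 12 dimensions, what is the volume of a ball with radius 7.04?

V_12(7.04) = π^(12/2) · (7.04)^12 / Γ(12/2 + 1) ≈ 1.97897e+10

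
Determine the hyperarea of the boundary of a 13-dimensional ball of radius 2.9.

The surface area of an n-ball is 2π^(n/2) r^(n-1) / Γ(n/2). For n=13, r=2.9: 4.18852e+06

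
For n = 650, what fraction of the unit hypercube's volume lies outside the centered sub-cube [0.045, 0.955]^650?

Shell fraction = 1 - (1-0.09)^650 ≈ 1 - 2.382e-27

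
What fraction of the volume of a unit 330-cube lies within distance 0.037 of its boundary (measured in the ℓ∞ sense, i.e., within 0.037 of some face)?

Shell fraction = 1 - (1-0.074)^330 ≈ 1 - 9.586e-12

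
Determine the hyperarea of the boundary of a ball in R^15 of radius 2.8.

S = n·V_n(r)/r = 15·V_15(2.8)/2.8 (volume-to-surface relation), giving 1.04168e+07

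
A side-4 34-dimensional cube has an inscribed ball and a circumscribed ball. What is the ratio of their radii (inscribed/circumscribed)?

r_in = 4/2 (half the side); r_out = 4√34/2 (half the diagonal). Ratio = 1/√34 ≈ 0.171499.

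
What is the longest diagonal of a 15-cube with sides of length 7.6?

The space diagonal of an n-cube of side s is s√n. Here 7.6·√15 ≈ 29.4347.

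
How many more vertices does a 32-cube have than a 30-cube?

The 32-cube has 2^32 = 4294967296 vertices. The 30-cube has 2^30 = 1073741824 vertices. Difference: 4294967296 - 1073741824 = 3221225472.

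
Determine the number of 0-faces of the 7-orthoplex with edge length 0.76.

f_0(7-orthoplex) = 2^1 · (7 choose 1) = 14.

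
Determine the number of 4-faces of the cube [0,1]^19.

Choose 4 of 19 axes to span the face (C(19,4) = 3876 ways), then fix each of the remaining 15 coordinates at one of its two extreme values (2^15 = 32768 ways): 3876·32768 = 127008768.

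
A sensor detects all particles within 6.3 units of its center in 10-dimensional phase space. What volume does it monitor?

V_10(6.3) = π^(10/2) · (6.3)^10 / Γ(10/2 + 1) ≈ 2.51173e+08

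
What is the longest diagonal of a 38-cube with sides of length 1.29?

The space diagonal of an n-cube of side s is s√n. Here 1.29·√38 ≈ 7.95209.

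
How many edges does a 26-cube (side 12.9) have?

Each of the 2^26 = 67108864 vertices has degree 26; total edges = 26·2^26/2 = 872415232.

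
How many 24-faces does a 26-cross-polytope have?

Each 24-face is the convex hull of 25 vertices, one chosen as ±e_i from each of 25 distinct axes: 2^25·C(26,25) = 872415232.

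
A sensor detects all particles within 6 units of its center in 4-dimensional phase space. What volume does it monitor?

Volume = π^{4/2}·(6)^4/Γ(3) = 648·π^2 ≈ 6395.5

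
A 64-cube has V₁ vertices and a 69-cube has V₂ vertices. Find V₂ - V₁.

V₁ = 2^64 = 18446744073709551616. V₂ = 2^69 = 590295810358705651712. V₂ - V₁ = 571849066284996100096.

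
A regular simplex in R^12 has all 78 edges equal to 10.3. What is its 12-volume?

V = (10.3^12 / 12!) · √((12+1) / 2^12) ≈ 167.688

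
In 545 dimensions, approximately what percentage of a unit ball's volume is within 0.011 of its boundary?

1 - (1-0.011)^545 ≈ 0.99759 ≈ 99.76%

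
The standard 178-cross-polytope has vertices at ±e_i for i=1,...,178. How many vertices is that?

The 178-dimensional cross-polytope has 2n = 2·178 = 356 vertices.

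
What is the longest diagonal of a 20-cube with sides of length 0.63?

The space diagonal of an n-cube of side s is s√n. Here 0.63·√20 ≈ 2.81745.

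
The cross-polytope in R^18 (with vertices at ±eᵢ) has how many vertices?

Number of vertices = 2n = 36.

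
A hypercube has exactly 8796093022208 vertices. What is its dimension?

Since 2^n = 8796093022208, we have n = 43.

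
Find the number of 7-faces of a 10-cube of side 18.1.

f_7(10-cube) = (10 choose 7) · 2^3 = 960.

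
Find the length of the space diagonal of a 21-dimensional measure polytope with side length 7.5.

The space diagonal of an n-cube of side s is s√n. Here 7.5·√21 ≈ 34.3693.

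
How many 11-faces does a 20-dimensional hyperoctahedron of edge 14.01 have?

An n-cross-polytope has 2^(k+1)·C(n,k+1) k-faces. Here 2^12·C(20,12) = 4096·125970 = 515973120.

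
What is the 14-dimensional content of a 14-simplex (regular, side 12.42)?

V = (12.42^14 / 14!) · √((14+1) / 2^14) ≈ 721.323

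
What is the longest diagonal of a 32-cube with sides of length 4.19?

The space diagonal of an n-cube of side s is s√n. Here 4.19·√32 ≈ 23.7022.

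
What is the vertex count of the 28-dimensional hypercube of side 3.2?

The 28-cube has 2^28 = 268435456 vertices.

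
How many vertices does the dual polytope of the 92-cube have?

The vertices are ±e_1, ..., ±e_92, so there are 2·92 = 184.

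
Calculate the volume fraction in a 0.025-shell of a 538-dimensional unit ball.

1 - (1-0.025)^538 ≈ 0.9999987853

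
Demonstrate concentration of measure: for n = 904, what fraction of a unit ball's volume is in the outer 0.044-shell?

1 - (1-0.044)^904 ≈ 1 - 2.157e-18 ≈ 100.000000%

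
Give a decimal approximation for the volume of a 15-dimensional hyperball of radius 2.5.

Volume = π^{15/2}·(2.5)^15/Γ(17/2) = 1220703125·π^7/10378368 ≈ 355247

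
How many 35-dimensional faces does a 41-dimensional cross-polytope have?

Number of 35-faces = 2^(35+1) · C(41,35+1) = 68719476736 · 749398 = 51498238427004928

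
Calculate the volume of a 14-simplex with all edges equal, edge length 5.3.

For a regular n-simplex with edge a, V = (a^n / n!)·√((n+1)/2^n). With a=5.3, n=14: V ≈ 0.00478949.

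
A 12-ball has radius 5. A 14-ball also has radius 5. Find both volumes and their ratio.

V_12(5) ≈ 3.25992e+08. V_14(5) ≈ 3.65762e+09. Ratio V_12/V_14 ≈ 0.08913.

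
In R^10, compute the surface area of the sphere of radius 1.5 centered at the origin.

S = n·V_n(r)/r = 10·V_10(1.5)/1.5 (volume-to-surface relation), giving 6561·π^5/2048 ≈ 980.369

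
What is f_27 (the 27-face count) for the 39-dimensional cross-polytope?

Number of 27-faces = 2^(27+1) · C(39,27+1) = 268435456 · 1676056044 = 449912868452696064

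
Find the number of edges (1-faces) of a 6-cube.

An n-cube has C(n,k)·2^(n-k) k-faces. Here C(6,1)·2^5 = 6·32 = 192.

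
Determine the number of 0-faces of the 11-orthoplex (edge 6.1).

Number of 0-faces = 2^(0+1) · C(11,0+1) = 2 · 11 = 22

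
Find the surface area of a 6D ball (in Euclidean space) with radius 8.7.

S = n·V_n(r)/r = 6·V_6(8.7)/8.7 (volume-to-surface relation), giving 1.54542e+06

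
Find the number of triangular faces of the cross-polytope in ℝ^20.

Each 2-face is the convex hull of 3 vertices, one chosen as ±e_i from each of 3 distinct axes: 2^3·C(20,3) = 9120.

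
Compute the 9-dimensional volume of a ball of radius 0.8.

V_9(0.8) = π^(9/2) · (0.8)^9 / Γ(9/2 + 1) ≈ 0.442718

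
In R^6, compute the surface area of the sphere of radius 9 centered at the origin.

The surface area of an n-ball is 2π^(n/2) r^(n-1) / Γ(n/2). For n=6, r=9: 59049·π^3 ≈ 1.83089e+06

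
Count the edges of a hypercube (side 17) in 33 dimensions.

Each of the 2^33 = 8589934592 vertices has degree 33; total edges = 33·2^33/2 = 141733920768.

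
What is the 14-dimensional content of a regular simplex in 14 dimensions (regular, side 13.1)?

Volume = 13.1^14 · √(15/2^14) / 14! ≈ 1521.34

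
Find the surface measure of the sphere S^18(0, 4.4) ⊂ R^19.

S = n·V_n(r)/r = 19·V_19(4.4)/4.4 (volume-to-surface relation), giving 3.38446e+11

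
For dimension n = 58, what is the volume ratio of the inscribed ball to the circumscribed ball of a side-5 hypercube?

Volume scales as r^n, and r_in/r_out = 1/√58, giving (1/√58)^58 ≈ 7.25418e-52.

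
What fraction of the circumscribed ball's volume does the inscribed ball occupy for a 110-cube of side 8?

Volume scales as r^n, and r_in/r_out = 1/√110, giving (1/√110)^110 ≈ 5.28935e-113.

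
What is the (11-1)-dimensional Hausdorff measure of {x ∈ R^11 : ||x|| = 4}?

The surface area of an n-ball is 2π^(n/2) r^(n-1) / Γ(n/2). For n=11, r=4: 67108864·π^5/945 ≈ 2.17319e+07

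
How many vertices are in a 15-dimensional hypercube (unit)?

An n-cube has C(n,k)·2^(n-k) k-faces. Here C(15,0)·2^15 = 1·32768 = 32768.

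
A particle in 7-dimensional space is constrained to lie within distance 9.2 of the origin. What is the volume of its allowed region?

V_7(9.2) = π^(7/2) · (9.2)^7 / Γ(7/2 + 1) ≈ 2.63569e+07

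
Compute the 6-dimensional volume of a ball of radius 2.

V_6(2) = π^(6/2) · (2)^6 / Γ(6/2 + 1) = 32·π^3/3 ≈ 330.734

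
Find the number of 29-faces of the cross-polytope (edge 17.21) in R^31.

Each 29-face is the convex hull of 30 vertices, one chosen as ±e_i from each of 30 distinct axes: 2^30·C(31,30) = 33285996544.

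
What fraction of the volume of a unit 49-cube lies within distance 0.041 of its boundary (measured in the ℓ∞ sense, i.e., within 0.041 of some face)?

1 - (1 - 2·0.041)^49 = 1 - 0.918^49 ≈ 0.984889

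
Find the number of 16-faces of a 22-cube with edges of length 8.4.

Choose 16 of 22 axes to span the face (C(22,16) = 74613 ways), then fix each of the remaining 6 coordinates at one of its two extreme values (2^6 = 64 ways): 74613·64 = 4775232.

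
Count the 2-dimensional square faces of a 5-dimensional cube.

Choose 2 of 5 axes to span the face (C(5,2) = 10 ways), then fix each of the remaining 3 coordinates at one of its two extreme values (2^3 = 8 ways): 10·8 = 80.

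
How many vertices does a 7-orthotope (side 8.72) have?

Each vertex is a binary string of length 7, so there are 2^7 = 128.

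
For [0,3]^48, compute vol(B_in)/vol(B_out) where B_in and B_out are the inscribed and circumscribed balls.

V_in/V_out = n^(-n/2) = 48^(-48/2) ≈ 4.469e-41.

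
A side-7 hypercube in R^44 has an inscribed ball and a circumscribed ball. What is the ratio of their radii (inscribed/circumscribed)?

r_in = 7/2 (half the side); r_out = 7√44/2 (half the diagonal). Ratio = 1/√44 ≈ 0.150756.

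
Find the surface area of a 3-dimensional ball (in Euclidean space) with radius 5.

The surface area of an n-ball is 2π^(n/2) r^(n-1) / Γ(n/2). For n=3, r=5: 4πr² = 4π·(5)² ≈ 314.159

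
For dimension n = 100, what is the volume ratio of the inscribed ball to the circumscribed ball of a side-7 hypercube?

Volume scales as r^n, and r_in/r_out = 1/√100, giving (1/√100)^100 ≈ 1e-100.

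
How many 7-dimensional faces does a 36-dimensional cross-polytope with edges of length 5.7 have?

An n-cross-polytope has 2^(k+1)·C(n,k+1) k-faces. Here 2^8·C(36,8) = 256·30260340 = 7746647040.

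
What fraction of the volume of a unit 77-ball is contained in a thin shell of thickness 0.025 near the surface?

V(inner)/V(outer) = ((1-0.025)/1)^77 ≈ 0.1423, so the shell fraction is 0.857651.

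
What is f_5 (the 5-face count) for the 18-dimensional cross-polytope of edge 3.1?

f_5(18-orthoplex) = 2^6 · (18 choose 6) = 1188096.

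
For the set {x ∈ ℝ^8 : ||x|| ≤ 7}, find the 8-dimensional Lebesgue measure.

Volume = π^{8/2}·(7)^8/Γ(5) = 5764801·π^4/24 ≈ 2.33977e+07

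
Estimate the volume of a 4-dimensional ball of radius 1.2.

Volume = π^{4/2}·(1.2)^4/Γ(3) ≈ 10.2328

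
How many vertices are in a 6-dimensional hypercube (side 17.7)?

Number of 0-faces = C(6,0) · 2^(6-0) = 1 · 64 = 64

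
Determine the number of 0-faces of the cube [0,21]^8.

An n-cube has C(n,k)·2^(n-k) k-faces. Here C(8,0)·2^8 = 1·256 = 256.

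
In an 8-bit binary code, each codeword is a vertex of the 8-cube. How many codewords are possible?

Each vertex is a binary string of length 8, so there are 2^8 = 256.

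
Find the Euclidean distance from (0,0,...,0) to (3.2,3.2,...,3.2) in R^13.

||(3.2,3.2,...,3.2)|| = √(13)·3.2 ≈ 11.5378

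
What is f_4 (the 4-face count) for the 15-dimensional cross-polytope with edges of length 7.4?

An n-cross-polytope has 2^(k+1)·C(n,k+1) k-faces. Here 2^5·C(15,5) = 32·3003 = 96096.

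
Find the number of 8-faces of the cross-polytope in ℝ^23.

f_8(23-orthoplex) = 2^9 · (23 choose 9) = 418401280.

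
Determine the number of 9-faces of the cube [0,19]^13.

An n-cube has C(n,k)·2^(n-k) k-faces. Here C(13,9)·2^4 = 715·16 = 11440.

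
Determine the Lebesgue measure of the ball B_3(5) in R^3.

V = 500·π/3 ≈ 523.599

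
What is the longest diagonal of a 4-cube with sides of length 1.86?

The space diagonal of an n-cube of side s is s√n. Here 1.86·√4 = 3.72.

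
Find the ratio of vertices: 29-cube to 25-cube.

The 29-cube has 2^29 = 536870912 vertices. The 25-cube has 2^25 = 33554432 vertices. Ratio: 536870912/33554432 = 16.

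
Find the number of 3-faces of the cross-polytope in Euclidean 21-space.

f_3(21-orthoplex) = 2^4 · (21 choose 4) = 95760.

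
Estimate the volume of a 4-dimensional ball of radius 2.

V_4(2) = π^(4/2) · (2)^4 / Γ(4/2 + 1) = 8·π^2 ≈ 78.9568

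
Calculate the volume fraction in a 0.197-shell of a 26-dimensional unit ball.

1 - (1-0.197)^26 ≈ 0.996669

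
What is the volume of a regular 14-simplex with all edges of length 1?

For a regular n-simplex with edge a, V = (a^n / n!)·√((n+1)/2^n). With a=1, n=14: V ≈ 3.47078e-13.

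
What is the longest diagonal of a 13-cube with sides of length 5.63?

||(5.63,5.63,...,5.63)|| = √(13)·5.63 ≈ 20.2993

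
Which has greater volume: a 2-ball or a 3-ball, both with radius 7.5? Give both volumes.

V_2(7.5) ≈ 176.715. V_3(7.5) ≈ 1767.15. The 3-ball is larger.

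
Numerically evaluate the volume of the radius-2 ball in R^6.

V = 32·π^3/3 ≈ 330.734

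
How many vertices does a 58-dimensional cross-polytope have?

The vertices are ±e_1, ..., ±e_58, so there are 2·58 = 116.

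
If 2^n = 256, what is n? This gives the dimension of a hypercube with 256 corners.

n = log_2(256) = 8.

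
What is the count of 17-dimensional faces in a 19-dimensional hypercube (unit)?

f_17(19-cube) = (19 choose 17) · 2^2 = 684.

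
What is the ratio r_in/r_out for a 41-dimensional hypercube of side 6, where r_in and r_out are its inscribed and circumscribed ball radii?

r_in = 6/2 (half the side); r_out = 6√41/2 (half the diagonal). Ratio = 1/√41 ≈ 0.156174.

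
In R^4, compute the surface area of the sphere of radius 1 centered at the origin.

The surface area of an n-ball is 2π^(n/2) r^(n-1) / Γ(n/2). For n=4, r=1: 2·π^2 ≈ 19.7392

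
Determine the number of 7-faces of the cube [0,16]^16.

An n-cube has C(n,k)·2^(n-k) k-faces. Here C(16,7)·2^9 = 11440·512 = 5857280.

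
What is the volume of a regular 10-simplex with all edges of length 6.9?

For a regular n-simplex with edge a, V = (a^n / n!)·√((n+1)/2^n). With a=6.9, n=10: V ≈ 6.98673.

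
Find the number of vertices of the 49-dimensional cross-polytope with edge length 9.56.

The vertices are ±e_1, ..., ±e_49, so there are 2·49 = 98.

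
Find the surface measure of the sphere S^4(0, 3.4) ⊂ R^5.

S = n·V_n(r)/r = 5·V_5(3.4)/3.4 (volume-to-surface relation), giving 3517.1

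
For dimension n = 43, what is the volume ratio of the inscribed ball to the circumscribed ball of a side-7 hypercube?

V_in/V_out = n^(-n/2) = 43^(-43/2) ≈ 7.59326e-36.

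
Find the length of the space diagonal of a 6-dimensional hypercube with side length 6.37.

The space diagonal of an n-cube of side s is s√n. Here 6.37·√6 ≈ 15.6032.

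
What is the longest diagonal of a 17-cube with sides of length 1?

Diagonal = √17 · 1 ≈ 4.12311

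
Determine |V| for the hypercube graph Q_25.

The 25-cube has 2^25 = 33554432 vertices.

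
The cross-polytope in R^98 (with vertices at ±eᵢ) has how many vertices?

The vertices are ±e_1, ..., ±e_98, so there are 2·98 = 196.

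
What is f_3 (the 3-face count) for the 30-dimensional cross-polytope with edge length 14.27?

Number of 3-faces = 2^(3+1) · C(30,3+1) = 16 · 27405 = 438480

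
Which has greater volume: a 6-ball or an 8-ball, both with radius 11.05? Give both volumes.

V_6(11.05) ≈ 9.40745e+06. V_8(11.05) ≈ 9.02166e+08. The 8-ball is larger.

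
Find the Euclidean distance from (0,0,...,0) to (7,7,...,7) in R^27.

||(7,7,...,7)|| = √(27)·7 ≈ 36.3731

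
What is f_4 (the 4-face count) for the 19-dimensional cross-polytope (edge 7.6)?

f_4(19-orthoplex) = 2^5 · (19 choose 5) = 372096.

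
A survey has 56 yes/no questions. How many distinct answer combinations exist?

Number of vertices = 2^56 = 72057594037927936.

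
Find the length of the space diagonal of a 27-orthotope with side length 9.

||(9,9,...,9)|| = √(27)·9 ≈ 46.7654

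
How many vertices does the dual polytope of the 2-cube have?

The 2-dimensional cross-polytope has 2n = 2·2 = 4 vertices.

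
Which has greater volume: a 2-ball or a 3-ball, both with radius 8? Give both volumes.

V_2(8) ≈ 201.062. V_3(8) ≈ 2144.66. The 3-ball is larger.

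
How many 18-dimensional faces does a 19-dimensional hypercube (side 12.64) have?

f_18(19-cube) = (19 choose 18) · 2^1 = 38.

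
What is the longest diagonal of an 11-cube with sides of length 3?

d = √(3² + 3² + ... + 3²) [11 terms] = √(11·3²) = 3√11 ≈ 9.94987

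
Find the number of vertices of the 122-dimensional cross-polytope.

The 122-dimensional cross-polytope has 2n = 2·122 = 244 vertices.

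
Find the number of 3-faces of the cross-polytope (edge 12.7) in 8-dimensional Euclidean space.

Number of 3-faces = 2^(3+1) · C(8,3+1) = 16 · 70 = 1120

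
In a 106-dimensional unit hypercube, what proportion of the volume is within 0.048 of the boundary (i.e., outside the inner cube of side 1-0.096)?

1 - (1 - 2·0.048)^106 = 1 - 0.904^106 ≈ 0.999977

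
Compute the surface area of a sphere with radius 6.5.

The surface area of an n-ball is 2π^(n/2) r^(n-1) / Γ(n/2). For n=3, r=6.5: 4πr² = 4π·(6.5)² ≈ 530.929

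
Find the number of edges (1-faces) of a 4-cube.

f_1(4-cube) = (4 choose 1) · 2^3 = 32.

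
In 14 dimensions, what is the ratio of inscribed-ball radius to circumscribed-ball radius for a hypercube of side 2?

r_in = 2/2 (half the side); r_out = 2√14/2 (half the diagonal). Ratio = 1/√14 ≈ 0.267261.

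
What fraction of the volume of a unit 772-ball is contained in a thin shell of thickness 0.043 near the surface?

V(inner)/V(outer) = ((1-0.043)/1)^772 ≈ 1.837e-15, so the shell fraction is 1 - 1.837e-15.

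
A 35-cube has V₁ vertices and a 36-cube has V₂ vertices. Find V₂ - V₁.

V₁ = 2^35 = 34359738368. V₂ = 2^36 = 68719476736. V₂ - V₁ = 34359738368.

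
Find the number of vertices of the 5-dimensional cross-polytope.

Number of vertices = 2n = 10.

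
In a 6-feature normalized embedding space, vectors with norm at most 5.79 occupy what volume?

The n-ball volume is π^(n/2)·r^n/Γ(n/2+1). With n=6, r=5.79: V ≈ 194702.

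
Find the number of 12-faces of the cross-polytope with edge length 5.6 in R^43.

Number of 12-faces = 2^(12+1) · C(43,12+1) = 8192 · 36576848168 = 299637540192256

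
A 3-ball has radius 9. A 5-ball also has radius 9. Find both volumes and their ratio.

V_3(9) ≈ 3053.63. V_5(9) ≈ 310821. Ratio V_3/V_5 ≈ 0.009824.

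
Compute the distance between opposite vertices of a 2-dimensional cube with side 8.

||(8,8,...,8)|| = √(2)·8 ≈ 11.3137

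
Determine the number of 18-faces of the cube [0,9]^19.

f_18(19-cube) = (19 choose 18) · 2^1 = 38.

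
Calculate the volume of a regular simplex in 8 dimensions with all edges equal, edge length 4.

V_8 = √(9) · 4^8 / (8! · 2^(8/2)) ≈ 0.304762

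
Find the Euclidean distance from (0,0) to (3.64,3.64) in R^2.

||(3.64,3.64,...,3.64)|| = √(2)·3.64 ≈ 5.14774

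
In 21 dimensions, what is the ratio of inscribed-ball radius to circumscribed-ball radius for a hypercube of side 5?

r_in = 5/2 (half the side); r_out = 5√21/2 (half the diagonal). Ratio = 1/√21 ≈ 0.218218.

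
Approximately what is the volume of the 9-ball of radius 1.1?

Volume = π^{9/2}·(1.1)^9/Γ(11/2) ≈ 7.77771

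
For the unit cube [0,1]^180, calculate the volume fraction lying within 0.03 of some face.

Shell fraction = 1 - (1-0.06)^180 ≈ 0.999985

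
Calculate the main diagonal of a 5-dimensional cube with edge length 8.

||(8,8,...,8)|| = √(5)·8 ≈ 17.8885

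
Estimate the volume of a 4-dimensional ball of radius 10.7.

The n-ball volume is π^(n/2)·r^n/Γ(n/2+1). With n=4, r=10.7: V ≈ 64685.2.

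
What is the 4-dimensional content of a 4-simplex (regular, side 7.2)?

Volume = 7.2^4 · √(5/2^4) / 4! ≈ 62.5956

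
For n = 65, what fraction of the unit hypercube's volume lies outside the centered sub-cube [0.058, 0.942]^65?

1 - (1 - 2·0.058)^65 = 1 - 0.884^65 ≈ 0.999669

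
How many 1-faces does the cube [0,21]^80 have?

An n-cube has n·2^(n-1) edges. With n = 80: 80·604462909807314587353088 = 48357032784585166988247040.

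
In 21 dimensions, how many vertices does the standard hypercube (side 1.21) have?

Number of vertices = 2^21 = 2097152.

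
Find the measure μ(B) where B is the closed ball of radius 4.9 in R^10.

The n-ball volume is π^(n/2)·r^n/Γ(n/2+1). With n=10, r=4.9: V ≈ 2.03483e+07.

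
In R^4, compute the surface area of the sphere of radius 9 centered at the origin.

|∂B_4(9)| = 1458·π^2 ≈ 14389.9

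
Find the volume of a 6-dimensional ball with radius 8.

The n-ball volume is π^(n/2)·r^n/Γ(n/2+1). With n=6, r=8: V = 131072·π^3/3 ≈ 1.35468e+06.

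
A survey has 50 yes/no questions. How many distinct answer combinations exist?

An n-cube has 2^n vertices; for n = 50 that is 2^50 = 1125899906842624.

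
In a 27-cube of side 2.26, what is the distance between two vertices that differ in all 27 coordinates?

||(2.26,2.26,...,2.26)|| = √(27)·2.26 ≈ 11.7433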